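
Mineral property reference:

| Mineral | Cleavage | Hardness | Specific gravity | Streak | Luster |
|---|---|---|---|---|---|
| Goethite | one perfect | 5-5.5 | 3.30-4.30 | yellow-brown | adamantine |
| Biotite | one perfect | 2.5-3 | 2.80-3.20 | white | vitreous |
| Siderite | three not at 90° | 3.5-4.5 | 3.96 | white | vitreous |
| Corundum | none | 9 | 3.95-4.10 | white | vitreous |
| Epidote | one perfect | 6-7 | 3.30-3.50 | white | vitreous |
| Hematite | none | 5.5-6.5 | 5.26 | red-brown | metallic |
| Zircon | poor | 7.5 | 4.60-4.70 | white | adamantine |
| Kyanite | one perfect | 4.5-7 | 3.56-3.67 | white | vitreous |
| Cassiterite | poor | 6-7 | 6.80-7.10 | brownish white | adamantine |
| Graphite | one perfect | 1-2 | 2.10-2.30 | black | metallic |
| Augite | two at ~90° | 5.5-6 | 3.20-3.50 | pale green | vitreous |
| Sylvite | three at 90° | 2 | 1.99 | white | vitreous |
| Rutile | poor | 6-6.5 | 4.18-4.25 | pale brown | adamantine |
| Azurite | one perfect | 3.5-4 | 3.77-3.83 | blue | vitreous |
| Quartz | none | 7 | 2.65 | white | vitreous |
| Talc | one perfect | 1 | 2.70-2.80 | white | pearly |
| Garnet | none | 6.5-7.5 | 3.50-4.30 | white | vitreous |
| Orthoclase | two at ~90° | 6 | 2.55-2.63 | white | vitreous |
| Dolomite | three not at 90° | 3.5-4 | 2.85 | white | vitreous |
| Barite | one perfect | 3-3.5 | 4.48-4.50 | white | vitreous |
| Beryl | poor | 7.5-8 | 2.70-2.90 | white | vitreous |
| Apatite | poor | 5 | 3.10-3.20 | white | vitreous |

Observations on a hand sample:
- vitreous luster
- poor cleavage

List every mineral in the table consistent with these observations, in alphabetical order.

Apatite, Beryl

Vitreous luster: only Biotite, Siderite, Corundum, Epidote, Kyanite, Augite, Sylvite, Azurite, Quartz, Garnet, Orthoclase, Dolomite, Barite, Beryl, Apatite remain.
Poor cleavage: Beryl, Apatite remain.
Remaining candidates: Apatite, Beryl.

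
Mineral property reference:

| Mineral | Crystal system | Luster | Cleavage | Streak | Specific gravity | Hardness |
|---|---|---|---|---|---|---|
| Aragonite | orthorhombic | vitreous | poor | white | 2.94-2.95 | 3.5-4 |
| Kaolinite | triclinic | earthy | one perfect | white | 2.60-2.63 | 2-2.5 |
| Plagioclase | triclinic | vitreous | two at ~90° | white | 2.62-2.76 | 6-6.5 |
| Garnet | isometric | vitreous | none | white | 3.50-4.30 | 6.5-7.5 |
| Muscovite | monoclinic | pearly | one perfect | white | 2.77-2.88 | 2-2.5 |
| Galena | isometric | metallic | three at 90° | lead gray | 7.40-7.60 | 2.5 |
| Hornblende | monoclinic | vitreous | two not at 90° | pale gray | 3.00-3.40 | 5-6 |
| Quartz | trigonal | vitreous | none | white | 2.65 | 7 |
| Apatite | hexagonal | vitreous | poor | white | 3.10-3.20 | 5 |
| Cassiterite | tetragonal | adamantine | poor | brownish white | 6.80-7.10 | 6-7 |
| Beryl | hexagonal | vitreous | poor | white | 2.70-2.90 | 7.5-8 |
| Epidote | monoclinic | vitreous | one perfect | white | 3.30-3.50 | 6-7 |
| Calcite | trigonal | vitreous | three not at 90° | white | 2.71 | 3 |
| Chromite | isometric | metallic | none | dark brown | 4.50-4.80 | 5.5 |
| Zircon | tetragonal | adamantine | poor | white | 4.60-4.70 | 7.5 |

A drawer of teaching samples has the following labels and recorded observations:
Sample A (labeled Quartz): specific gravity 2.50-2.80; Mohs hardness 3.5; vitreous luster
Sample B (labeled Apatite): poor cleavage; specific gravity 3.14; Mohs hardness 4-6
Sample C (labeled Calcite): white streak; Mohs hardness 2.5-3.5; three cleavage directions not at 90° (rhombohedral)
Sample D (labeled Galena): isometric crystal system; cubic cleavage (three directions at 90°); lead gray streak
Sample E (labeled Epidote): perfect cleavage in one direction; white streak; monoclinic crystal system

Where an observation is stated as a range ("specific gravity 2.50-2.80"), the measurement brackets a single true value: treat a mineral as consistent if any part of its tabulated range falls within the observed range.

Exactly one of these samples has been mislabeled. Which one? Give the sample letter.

A

Sample A: Mohs hardness 3.5 is outside the reference for Quartz (hardness 7) — mislabeled.
Sample B: observations are consistent with Apatite.
Sample C: observations are consistent with Calcite.
Sample D: observations are consistent with Galena.
Sample E: observations are consistent with Epidote.
The mislabeled specimen is A.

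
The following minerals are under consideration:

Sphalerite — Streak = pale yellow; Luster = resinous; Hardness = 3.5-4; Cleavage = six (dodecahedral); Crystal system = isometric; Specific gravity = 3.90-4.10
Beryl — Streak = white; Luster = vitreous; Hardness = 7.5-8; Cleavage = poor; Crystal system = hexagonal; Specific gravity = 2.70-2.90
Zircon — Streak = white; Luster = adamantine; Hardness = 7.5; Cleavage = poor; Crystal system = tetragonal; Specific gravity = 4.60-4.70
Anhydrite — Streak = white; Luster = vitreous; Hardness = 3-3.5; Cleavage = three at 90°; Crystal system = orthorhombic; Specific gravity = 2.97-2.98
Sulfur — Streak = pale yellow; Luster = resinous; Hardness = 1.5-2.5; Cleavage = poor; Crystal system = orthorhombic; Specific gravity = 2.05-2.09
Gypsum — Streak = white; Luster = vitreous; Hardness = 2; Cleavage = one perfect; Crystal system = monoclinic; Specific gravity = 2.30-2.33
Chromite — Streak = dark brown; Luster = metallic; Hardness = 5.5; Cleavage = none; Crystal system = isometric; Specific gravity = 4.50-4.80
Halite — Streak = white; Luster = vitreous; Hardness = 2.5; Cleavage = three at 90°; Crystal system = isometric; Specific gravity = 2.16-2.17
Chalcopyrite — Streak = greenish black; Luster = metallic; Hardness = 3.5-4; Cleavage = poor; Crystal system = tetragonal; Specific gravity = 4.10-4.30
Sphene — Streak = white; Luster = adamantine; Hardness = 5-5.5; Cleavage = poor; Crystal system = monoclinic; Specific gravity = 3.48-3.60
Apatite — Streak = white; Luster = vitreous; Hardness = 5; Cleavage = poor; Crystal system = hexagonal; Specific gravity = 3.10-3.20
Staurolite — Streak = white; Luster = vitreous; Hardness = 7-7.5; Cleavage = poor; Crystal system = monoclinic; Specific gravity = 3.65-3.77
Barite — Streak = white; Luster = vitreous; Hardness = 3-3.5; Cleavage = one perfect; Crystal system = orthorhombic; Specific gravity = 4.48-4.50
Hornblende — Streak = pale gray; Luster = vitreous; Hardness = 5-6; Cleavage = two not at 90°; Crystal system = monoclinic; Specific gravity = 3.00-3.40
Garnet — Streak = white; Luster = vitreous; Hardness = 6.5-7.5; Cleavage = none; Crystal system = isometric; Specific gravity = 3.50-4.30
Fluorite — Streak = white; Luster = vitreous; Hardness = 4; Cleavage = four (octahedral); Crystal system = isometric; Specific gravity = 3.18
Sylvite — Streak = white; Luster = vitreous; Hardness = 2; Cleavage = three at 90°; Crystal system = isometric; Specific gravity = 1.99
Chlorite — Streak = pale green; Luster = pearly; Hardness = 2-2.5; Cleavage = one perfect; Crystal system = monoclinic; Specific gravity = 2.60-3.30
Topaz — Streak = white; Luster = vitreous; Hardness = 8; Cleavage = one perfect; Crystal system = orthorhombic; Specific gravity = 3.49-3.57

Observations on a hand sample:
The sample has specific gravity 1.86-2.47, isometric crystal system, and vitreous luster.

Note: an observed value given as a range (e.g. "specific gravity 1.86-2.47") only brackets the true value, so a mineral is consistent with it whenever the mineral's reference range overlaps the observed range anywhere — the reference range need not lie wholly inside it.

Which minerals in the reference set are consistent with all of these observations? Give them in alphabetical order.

Halite, Sylvite

Specific gravity 1.86-2.47 — leaves Sulfur, Gypsum, Halite, Sylvite.
Isometric crystal system excludes Sulfur, Gypsum.
Vitreous luster — consistent with all remaining minerals.
Consistent with every observation: Halite, Sylvite.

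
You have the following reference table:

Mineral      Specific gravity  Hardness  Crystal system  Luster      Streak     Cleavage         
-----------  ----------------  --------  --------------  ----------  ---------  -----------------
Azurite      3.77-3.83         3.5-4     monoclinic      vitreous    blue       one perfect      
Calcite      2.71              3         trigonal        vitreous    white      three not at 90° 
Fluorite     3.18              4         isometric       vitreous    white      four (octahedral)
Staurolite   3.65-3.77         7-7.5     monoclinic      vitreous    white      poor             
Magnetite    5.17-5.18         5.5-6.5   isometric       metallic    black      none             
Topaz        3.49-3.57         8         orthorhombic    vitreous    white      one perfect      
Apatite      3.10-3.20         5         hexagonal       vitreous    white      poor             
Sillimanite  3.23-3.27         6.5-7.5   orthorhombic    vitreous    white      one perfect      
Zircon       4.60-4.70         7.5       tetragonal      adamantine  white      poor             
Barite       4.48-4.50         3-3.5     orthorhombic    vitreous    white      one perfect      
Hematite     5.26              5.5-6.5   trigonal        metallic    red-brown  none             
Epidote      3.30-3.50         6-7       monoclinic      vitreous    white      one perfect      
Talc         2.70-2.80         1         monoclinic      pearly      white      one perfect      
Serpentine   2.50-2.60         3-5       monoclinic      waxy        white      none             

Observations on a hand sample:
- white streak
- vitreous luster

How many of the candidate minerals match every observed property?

White streak excludes Azurite, Magnetite, Hematite.
Vitreous luster eliminates Zircon, Talc, Serpentine.
Consistent with every observation: Apatite, Barite, Calcite, Epidote, Fluorite, Sillimanite, Staurolite, Topaz.
That is 8 minerals.

8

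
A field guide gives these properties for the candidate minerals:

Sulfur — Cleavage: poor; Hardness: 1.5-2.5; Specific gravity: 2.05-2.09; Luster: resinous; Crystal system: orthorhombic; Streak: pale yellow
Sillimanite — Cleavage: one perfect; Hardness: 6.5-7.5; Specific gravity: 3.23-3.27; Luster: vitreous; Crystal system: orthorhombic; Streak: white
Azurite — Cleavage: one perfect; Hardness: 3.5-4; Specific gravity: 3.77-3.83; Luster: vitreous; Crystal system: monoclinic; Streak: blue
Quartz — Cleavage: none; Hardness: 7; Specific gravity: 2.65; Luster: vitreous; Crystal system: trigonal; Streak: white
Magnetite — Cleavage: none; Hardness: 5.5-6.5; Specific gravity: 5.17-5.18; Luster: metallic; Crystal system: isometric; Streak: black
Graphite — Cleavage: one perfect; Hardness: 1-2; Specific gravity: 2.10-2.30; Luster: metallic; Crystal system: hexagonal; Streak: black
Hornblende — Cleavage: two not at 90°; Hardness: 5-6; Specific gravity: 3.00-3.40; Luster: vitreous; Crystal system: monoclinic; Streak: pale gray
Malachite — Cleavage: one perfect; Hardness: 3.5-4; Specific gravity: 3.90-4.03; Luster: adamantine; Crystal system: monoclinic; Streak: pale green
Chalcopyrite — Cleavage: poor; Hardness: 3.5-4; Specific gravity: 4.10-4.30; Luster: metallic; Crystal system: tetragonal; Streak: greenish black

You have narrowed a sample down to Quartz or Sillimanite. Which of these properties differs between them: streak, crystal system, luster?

Streak: both white — identical.
Crystal system: Quartz trigonal, Sillimanite orthorhombic — different.
Luster: both vitreous — identical.
Only crystal system differs between Quartz and Sillimanite among the listed tests.

crystal system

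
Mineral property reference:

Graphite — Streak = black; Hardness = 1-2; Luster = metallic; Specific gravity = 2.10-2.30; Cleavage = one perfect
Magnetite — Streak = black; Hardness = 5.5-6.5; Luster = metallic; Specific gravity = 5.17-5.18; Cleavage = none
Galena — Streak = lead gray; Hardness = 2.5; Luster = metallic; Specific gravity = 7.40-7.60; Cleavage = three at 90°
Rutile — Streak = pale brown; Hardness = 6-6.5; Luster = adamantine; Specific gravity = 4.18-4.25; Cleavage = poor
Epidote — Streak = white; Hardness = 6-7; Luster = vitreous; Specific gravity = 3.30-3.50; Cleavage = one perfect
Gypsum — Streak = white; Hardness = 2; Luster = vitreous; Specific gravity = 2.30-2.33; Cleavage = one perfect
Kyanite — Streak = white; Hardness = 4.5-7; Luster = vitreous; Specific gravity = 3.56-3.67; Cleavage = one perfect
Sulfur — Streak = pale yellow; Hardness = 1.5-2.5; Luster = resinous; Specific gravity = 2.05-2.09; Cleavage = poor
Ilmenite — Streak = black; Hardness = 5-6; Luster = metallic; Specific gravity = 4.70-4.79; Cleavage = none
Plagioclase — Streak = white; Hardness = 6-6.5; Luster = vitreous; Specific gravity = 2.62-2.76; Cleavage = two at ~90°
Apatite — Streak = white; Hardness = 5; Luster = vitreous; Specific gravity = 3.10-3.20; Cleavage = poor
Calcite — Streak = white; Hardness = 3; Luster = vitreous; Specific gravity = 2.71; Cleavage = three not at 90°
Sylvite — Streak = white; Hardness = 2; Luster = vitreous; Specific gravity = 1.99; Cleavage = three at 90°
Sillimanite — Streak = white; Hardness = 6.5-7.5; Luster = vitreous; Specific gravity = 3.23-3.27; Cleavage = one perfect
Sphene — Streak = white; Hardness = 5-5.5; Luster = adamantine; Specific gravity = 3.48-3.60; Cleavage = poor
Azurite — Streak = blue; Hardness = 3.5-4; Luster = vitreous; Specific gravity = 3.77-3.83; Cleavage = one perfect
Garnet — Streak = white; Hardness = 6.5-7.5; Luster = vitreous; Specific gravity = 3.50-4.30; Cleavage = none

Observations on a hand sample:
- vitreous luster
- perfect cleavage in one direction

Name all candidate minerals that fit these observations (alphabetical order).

Azurite, Epidote, Gypsum, Kyanite, Sillimanite

Vitreous luster — leaves Epidote, Gypsum, Kyanite, Plagioclase, Apatite, Calcite, Sylvite, Sillimanite, Azurite, Garnet.
Perfect cleavage in one direction eliminates Plagioclase, Apatite, Calcite, Sylvite, Garnet.
The minerals that satisfy all observations are Azurite, Epidote, Gypsum, Kyanite, Sillimanite.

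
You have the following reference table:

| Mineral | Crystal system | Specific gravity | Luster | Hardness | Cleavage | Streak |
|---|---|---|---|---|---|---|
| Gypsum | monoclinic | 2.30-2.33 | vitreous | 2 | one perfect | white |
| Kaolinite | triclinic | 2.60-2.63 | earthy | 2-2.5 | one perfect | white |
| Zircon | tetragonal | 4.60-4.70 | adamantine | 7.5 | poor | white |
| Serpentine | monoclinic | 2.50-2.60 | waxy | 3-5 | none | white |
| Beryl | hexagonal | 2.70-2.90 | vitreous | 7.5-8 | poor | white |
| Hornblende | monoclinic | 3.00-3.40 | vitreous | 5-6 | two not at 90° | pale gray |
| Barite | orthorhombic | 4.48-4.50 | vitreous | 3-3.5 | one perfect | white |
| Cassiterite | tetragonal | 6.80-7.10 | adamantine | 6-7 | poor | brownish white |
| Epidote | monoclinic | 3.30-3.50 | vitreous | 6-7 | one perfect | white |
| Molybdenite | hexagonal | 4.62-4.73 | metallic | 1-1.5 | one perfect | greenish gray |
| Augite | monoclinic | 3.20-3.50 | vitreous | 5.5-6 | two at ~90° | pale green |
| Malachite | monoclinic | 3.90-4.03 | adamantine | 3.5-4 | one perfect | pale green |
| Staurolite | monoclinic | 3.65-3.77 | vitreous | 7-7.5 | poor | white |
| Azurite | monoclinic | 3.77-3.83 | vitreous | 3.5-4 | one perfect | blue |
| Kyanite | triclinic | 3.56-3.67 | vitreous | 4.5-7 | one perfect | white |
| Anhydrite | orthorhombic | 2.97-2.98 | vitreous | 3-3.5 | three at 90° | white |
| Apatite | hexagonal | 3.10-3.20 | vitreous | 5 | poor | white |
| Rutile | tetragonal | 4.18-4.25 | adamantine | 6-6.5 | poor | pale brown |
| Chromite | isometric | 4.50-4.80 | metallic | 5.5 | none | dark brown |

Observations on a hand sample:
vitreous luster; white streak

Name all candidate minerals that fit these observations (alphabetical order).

Vitreous luster — Gypsum, Beryl, Hornblende, Barite, Epidote, Augite, Staurolite, Azurite, Kyanite, Anhydrite, Apatite remain.
White streak is inconsistent with Hornblende, Augite, Azurite.
Consistent with every observation: Anhydrite, Apatite, Barite, Beryl, Epidote, Gypsum, Kyanite, Staurolite.

Anhydrite, Apatite, Barite, Beryl, Epidote, Gypsum, Kyanite, Staurolite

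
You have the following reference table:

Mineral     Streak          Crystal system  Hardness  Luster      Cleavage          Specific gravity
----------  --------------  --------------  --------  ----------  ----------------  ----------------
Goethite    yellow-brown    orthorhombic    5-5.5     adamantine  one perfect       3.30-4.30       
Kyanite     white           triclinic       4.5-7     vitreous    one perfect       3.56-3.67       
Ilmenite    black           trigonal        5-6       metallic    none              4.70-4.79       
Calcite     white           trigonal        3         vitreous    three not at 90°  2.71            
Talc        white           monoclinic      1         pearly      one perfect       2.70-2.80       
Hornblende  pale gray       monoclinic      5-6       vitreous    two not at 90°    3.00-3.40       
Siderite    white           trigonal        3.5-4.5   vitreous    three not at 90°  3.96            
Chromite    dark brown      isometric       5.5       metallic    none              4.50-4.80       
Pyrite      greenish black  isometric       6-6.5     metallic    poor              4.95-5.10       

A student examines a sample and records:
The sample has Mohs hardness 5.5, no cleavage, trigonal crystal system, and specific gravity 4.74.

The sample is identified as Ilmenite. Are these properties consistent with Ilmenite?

Consistent

Mohs hardness 5.5 — is consistent with Ilmenite (hardness 5-6).
No cleavage — is consistent with Ilmenite (cleavage none).
Trigonal crystal system — is consistent with Ilmenite (trigonal system).
Specific gravity 4.74 — is consistent with Ilmenite (SG 4.70-4.79).
Every observed property is compatible with the reference values for Ilmenite.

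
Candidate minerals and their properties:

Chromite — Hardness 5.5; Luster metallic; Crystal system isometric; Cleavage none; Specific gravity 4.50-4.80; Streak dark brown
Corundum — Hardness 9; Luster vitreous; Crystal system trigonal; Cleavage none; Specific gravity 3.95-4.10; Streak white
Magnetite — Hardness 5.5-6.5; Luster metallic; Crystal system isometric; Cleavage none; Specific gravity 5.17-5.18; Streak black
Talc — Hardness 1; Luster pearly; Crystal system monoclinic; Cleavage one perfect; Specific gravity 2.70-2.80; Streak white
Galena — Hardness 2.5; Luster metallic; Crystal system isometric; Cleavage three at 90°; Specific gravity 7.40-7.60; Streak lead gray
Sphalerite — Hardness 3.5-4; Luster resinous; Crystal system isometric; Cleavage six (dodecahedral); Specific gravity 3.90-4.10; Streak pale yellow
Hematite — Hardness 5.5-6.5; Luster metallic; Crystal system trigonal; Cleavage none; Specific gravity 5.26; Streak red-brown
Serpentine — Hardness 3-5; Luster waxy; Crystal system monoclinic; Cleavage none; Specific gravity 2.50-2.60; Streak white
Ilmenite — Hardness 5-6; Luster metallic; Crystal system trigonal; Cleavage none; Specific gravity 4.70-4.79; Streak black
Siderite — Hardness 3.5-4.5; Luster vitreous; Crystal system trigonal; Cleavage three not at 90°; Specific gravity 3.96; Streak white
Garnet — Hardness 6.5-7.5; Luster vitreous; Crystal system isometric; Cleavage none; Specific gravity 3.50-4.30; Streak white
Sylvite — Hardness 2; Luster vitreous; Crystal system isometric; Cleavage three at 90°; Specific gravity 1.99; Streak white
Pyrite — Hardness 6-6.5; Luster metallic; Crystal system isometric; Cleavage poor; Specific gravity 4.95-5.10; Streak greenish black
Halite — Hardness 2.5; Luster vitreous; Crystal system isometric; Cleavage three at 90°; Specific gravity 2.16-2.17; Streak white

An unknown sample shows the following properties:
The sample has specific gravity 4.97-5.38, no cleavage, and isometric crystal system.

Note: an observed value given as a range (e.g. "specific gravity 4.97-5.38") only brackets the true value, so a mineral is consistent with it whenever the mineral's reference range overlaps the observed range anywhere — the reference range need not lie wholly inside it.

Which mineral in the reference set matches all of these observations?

Specific gravity 4.97-5.38 — narrows the field to Magnetite, Hematite, Pyrite.
No cleavage excludes Pyrite.
Isometric crystal system eliminates Hematite.
The only mineral consistent with every observation is Magnetite.

Magnetite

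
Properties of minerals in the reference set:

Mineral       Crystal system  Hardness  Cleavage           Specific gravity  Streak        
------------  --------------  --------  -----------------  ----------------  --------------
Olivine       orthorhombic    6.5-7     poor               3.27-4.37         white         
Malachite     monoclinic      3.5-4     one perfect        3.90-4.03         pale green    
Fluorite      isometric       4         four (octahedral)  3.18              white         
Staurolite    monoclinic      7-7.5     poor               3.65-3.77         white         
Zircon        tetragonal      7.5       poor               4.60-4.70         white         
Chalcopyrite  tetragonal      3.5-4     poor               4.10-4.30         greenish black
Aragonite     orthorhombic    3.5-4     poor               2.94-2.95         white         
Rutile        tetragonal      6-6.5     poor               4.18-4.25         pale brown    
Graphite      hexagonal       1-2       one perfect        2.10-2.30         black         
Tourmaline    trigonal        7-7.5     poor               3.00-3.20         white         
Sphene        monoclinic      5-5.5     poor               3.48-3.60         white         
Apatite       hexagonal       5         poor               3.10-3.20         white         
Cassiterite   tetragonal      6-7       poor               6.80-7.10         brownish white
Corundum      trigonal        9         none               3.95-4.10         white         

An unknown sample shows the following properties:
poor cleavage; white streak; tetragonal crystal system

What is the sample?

Zircon

Poor cleavage eliminates Malachite, Fluorite, Graphite, Corundum.
White streak eliminates Chalcopyrite, Rutile, Cassiterite.
Tetragonal crystal system — only Zircon remains.
Only Zircon satisfies all observations.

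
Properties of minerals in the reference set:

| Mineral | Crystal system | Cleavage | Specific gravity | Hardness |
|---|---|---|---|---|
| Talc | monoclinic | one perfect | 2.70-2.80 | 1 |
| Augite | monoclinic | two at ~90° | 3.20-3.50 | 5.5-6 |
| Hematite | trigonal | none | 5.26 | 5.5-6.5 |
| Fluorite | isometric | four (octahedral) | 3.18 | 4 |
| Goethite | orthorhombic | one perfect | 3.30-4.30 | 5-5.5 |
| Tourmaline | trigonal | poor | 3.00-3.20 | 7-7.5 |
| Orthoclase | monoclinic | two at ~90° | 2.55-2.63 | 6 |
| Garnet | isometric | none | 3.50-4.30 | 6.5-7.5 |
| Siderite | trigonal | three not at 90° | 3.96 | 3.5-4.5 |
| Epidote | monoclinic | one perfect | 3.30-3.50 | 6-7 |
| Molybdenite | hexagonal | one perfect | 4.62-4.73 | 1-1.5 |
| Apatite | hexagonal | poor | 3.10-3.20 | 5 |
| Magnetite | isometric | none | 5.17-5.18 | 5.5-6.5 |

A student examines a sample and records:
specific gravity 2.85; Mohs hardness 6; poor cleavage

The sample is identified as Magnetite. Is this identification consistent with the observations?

Specific gravity 2.85 — Magnetite has SG 5.17-5.18; a mismatch.
Mohs hardness 6 — matches Magnetite (hardness 5.5-6.5).
Poor cleavage — Magnetite has cleavage none; a mismatch.
2 of the observed properties are inconsistent with Magnetite.

No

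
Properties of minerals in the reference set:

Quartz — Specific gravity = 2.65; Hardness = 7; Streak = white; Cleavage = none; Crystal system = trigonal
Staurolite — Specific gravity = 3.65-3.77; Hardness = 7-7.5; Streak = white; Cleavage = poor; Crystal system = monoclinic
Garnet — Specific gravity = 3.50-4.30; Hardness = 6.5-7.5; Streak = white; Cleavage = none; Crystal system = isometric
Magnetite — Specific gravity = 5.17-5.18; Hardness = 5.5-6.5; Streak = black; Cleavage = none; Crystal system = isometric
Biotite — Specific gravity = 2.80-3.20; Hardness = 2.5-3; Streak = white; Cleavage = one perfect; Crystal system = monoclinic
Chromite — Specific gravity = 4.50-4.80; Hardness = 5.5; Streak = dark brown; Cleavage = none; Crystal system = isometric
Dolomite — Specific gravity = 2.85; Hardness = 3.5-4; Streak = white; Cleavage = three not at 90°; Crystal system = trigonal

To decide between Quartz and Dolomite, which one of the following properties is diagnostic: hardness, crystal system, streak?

Hardness: Quartz 7, Dolomite 3.5-4 — these differ.
Crystal system: both trigonal — same for both.
Streak: both white — same for both.
Hardness is the diagnostic property here.

hardness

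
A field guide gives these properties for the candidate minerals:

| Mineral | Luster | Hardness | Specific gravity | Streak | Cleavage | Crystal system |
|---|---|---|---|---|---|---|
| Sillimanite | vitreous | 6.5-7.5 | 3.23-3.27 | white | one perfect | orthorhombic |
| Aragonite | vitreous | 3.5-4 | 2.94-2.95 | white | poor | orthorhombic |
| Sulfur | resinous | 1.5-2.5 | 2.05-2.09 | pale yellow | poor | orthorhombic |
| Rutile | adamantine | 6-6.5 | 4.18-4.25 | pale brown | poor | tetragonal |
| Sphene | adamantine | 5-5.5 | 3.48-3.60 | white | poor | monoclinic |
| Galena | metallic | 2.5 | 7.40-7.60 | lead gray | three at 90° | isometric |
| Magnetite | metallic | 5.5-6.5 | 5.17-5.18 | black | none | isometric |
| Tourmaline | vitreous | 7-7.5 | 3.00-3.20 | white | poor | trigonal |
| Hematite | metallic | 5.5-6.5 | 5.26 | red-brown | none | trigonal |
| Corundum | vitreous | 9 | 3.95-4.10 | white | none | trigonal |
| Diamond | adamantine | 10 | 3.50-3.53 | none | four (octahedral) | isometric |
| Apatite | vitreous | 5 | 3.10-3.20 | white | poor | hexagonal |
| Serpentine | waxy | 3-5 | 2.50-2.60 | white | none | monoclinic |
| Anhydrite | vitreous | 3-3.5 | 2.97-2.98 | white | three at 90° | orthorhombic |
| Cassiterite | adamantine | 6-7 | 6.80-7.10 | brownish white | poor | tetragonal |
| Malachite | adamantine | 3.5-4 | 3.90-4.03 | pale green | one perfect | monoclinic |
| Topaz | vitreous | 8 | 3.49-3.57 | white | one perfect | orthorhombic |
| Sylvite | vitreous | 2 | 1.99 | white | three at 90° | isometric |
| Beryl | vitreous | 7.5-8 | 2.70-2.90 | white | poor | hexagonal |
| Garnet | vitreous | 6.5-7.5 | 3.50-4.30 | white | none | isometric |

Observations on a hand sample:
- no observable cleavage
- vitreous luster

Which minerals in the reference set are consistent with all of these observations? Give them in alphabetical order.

No observable cleavage — Magnetite, Hematite, Corundum, Serpentine, Garnet remain.
Vitreous luster — Corundum, Garnet remain.
The minerals that satisfy all observations are Corundum, Garnet.

Corundum, Garnet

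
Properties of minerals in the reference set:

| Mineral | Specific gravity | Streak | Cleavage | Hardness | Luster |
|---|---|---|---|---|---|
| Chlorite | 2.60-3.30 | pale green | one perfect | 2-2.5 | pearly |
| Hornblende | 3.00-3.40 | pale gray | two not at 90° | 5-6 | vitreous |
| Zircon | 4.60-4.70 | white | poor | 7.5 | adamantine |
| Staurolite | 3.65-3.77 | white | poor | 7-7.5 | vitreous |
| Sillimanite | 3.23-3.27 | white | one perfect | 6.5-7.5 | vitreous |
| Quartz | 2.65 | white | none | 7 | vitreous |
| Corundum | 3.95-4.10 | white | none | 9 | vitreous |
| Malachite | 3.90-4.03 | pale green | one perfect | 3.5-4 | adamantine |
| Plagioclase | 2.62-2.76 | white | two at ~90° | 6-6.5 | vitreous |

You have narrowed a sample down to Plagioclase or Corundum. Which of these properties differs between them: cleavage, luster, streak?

cleavage

Cleavage: Plagioclase two at ~90°, Corundum none — distinct.
Luster: both vitreous — identical.
Streak: both white — identical.
Cleavage is the diagnostic property here.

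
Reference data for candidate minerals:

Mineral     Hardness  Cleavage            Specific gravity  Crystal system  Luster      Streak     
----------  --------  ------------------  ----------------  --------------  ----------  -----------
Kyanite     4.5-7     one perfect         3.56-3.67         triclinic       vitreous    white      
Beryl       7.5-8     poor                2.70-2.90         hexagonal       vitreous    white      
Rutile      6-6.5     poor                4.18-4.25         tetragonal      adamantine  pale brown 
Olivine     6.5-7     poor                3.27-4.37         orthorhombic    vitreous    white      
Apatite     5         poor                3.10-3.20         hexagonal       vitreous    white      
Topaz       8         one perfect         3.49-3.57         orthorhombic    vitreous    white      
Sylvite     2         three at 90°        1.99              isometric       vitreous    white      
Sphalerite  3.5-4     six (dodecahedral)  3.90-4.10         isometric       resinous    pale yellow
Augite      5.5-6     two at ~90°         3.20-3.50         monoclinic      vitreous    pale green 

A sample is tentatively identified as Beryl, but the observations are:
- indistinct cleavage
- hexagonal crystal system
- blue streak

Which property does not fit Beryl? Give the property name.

Indistinct cleavage: Beryl has cleavage poor — within range.
Hexagonal crystal system: Beryl has hexagonal system — within range.
Blue streak: Beryl has white streak — outside the reference range.
The streak is the one property that does not fit.

streak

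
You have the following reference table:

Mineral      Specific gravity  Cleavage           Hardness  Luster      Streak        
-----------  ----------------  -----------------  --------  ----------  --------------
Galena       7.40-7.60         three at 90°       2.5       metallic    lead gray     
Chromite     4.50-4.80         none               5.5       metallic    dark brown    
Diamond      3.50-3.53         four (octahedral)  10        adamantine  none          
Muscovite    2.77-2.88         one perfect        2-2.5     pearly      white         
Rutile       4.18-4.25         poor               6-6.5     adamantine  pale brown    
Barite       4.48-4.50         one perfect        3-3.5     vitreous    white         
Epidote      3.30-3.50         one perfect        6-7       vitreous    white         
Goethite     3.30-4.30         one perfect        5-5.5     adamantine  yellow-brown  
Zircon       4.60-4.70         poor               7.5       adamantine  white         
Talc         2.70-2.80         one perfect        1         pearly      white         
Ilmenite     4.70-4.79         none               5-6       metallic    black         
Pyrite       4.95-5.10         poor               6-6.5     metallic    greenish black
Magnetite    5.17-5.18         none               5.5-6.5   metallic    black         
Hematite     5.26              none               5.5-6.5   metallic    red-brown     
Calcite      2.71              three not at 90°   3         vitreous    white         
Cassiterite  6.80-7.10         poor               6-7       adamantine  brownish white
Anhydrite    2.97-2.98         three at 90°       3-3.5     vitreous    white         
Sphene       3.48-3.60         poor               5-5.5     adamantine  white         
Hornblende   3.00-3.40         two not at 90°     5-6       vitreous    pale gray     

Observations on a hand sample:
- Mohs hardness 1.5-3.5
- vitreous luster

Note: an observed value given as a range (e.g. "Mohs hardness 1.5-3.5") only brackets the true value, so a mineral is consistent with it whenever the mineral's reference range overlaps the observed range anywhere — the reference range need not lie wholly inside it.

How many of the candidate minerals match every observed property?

3

Mohs hardness 1.5-3.5: leaves Galena, Muscovite, Barite, Calcite, Anhydrite.
Vitreous luster excludes Galena, Muscovite.
The minerals that satisfy all observations are Anhydrite, Barite, Calcite.
That is 3 minerals.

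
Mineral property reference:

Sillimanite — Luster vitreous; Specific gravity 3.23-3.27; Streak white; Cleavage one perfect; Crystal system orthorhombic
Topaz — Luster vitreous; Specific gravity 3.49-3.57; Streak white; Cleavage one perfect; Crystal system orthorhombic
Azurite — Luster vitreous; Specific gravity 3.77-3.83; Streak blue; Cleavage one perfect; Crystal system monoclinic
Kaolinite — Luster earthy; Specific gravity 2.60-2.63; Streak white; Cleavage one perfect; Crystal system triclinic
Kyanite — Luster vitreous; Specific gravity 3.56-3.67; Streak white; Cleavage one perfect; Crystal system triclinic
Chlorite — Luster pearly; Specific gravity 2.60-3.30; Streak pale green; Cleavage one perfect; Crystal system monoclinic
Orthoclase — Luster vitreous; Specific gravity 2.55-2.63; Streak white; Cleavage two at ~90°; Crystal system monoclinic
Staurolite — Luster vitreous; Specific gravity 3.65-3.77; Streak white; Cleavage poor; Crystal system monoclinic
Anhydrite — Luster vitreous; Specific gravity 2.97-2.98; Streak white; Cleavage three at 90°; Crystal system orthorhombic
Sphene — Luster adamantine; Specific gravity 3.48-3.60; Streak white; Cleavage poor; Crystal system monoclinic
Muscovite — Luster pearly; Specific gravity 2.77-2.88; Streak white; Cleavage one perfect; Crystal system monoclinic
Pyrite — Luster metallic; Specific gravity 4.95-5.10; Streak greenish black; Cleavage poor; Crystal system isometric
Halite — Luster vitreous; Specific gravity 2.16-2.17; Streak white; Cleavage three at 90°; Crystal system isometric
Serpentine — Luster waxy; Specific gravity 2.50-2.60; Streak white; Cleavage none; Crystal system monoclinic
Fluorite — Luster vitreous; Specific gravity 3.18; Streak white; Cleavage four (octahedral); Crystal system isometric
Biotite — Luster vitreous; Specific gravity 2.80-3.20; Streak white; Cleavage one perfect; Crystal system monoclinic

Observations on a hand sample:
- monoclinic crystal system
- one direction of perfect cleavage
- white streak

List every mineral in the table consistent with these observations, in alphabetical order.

Biotite, Muscovite

Monoclinic crystal system: narrows the field to Azurite, Chlorite, Orthoclase, Staurolite, Sphene, Muscovite, Serpentine, Biotite.
One direction of perfect cleavage is inconsistent with Orthoclase, Staurolite, Sphene, Serpentine.
White streak eliminates Azurite, Chlorite.
Consistent with every observation: Biotite, Muscovite.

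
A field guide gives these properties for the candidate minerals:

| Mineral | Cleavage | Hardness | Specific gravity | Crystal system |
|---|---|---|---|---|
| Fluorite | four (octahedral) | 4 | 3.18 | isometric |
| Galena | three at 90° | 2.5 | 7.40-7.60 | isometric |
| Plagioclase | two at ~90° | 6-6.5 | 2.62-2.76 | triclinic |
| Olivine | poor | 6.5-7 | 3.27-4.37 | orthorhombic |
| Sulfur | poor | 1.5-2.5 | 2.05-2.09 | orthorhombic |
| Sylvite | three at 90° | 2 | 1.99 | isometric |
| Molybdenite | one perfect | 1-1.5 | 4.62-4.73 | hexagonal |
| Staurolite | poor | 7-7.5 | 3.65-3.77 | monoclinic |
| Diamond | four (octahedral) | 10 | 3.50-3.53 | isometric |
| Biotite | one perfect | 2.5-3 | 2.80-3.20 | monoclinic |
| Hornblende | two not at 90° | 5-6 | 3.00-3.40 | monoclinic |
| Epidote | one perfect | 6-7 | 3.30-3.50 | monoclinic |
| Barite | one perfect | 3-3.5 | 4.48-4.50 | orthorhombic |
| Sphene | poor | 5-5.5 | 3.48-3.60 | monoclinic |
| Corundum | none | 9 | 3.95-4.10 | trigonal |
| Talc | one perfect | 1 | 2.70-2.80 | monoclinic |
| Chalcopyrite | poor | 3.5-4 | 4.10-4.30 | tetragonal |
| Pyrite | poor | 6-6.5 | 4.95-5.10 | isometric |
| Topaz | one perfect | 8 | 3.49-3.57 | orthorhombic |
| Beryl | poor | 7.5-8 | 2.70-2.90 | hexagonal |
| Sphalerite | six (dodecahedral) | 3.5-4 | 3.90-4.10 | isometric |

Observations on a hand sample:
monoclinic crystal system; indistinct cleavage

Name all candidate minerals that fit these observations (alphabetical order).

Monoclinic crystal system — leaves Staurolite, Biotite, Hornblende, Epidote, Sphene, Talc.
Indistinct cleavage — leaves Staurolite, Sphene.
The minerals that satisfy all observations are Sphene, Staurolite.

Sphene, Staurolite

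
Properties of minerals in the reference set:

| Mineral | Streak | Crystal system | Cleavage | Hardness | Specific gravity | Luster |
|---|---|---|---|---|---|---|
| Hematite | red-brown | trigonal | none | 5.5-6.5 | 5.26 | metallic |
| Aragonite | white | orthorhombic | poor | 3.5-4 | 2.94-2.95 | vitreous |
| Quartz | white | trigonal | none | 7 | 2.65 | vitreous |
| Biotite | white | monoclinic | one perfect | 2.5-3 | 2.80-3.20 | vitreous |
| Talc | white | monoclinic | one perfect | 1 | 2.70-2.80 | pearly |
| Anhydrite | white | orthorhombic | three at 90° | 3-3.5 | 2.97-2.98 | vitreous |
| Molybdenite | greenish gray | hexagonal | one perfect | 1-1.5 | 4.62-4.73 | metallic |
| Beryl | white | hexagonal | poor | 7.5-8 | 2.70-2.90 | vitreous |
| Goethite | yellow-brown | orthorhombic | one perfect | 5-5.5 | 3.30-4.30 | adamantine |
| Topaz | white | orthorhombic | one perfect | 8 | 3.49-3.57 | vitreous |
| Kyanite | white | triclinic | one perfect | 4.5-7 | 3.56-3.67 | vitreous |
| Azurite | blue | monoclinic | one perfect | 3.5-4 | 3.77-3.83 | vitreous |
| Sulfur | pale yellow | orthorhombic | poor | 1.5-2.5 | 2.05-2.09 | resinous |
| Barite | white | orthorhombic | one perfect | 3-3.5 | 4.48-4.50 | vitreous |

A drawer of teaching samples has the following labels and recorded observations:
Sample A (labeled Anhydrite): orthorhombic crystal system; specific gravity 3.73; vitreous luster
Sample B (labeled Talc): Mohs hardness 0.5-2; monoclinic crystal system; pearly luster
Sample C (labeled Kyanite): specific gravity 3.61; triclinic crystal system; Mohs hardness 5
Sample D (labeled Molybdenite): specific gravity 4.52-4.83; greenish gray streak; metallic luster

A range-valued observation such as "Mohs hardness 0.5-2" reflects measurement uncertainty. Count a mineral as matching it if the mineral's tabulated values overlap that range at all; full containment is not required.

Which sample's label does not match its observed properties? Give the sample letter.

A

Sample A: Anhydrite has SG 2.97-2.98, but the record shows specific gravity 3.73 — this label is wrong.
Sample B: observations are consistent with Talc.
Sample C: observations are consistent with Kyanite.
Sample D: observations are consistent with Molybdenite.
Sample A is the mislabeled one.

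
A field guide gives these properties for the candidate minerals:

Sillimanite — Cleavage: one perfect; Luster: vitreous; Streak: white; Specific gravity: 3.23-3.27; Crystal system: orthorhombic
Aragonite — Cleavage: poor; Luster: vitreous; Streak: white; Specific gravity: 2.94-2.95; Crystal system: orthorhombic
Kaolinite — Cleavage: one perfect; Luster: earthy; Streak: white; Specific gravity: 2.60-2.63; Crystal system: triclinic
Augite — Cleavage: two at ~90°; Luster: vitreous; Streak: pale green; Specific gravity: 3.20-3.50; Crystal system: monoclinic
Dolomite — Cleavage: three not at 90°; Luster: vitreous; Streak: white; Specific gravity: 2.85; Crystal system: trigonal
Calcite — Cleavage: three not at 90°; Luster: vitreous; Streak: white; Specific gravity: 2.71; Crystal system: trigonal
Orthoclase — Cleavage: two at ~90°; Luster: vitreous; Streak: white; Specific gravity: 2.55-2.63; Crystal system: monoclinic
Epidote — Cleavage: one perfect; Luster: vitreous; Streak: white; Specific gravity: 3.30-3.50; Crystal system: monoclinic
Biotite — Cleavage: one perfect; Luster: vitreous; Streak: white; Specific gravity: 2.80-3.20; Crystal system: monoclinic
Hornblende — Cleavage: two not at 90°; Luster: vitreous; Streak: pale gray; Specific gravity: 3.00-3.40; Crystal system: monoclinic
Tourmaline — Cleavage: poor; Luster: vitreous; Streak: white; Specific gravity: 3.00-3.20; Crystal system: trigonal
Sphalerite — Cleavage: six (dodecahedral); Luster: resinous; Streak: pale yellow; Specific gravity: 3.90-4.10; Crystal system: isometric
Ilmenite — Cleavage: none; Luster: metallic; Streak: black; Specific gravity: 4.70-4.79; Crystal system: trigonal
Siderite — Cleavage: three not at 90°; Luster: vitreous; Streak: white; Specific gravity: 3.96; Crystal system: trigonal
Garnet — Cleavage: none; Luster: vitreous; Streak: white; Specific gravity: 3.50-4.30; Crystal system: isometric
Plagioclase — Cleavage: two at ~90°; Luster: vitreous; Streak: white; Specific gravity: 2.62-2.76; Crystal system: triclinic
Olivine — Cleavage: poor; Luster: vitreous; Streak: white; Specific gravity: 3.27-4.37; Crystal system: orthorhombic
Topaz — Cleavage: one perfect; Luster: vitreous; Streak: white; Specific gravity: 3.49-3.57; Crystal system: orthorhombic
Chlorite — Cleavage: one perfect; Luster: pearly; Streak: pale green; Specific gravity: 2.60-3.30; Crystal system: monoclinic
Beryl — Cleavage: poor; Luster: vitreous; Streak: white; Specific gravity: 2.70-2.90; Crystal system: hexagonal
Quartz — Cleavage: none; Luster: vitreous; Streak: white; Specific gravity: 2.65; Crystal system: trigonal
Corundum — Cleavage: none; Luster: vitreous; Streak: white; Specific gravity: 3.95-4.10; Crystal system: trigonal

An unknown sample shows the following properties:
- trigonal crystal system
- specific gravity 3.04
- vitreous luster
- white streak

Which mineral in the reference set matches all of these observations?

Trigonal crystal system — leaves Dolomite, Calcite, Tourmaline, Ilmenite, Siderite, Quartz, Corundum.
Specific gravity 3.04 — Tourmaline remains.
Vitreous luster — all remaining candidates fit.
White streak — every remaining candidate is consistent.
Tourmaline is the sole remaining match.

Tourmaline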